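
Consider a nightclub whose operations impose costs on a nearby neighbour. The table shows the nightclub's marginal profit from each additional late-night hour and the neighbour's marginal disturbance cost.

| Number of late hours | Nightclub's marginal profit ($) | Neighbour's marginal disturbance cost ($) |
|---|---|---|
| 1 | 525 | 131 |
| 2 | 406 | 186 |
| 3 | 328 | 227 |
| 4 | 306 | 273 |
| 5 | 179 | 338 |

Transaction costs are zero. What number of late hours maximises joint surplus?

4

Bargaining reaches the level where marginal profit last exceeds marginal disturbance cost.
That holds through level 4 (306 ≥ 273) but not at 5 (179 < 338).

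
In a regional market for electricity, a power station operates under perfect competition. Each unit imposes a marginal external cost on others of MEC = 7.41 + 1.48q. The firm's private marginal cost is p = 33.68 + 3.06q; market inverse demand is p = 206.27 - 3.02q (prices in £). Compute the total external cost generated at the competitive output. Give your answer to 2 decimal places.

£806.63

Market equilibrium (private): 33.68 + 3.06q = 206.27 - 3.02q → q_m = 28.3865.
Total external cost = ∫₀^{q_m} (7.41 + 1.48q) dq = 7.41×28.3865 + ½×1.48×28.3865² = 806.6311.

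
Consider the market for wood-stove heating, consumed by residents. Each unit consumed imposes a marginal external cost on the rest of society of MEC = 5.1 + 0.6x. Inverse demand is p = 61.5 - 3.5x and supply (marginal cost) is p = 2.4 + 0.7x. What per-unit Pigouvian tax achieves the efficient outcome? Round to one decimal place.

Social marginal benefit = demand − MEC = 56.4 - 4.1x.
Set SMB = MC: 56.4 - 4.1x = 2.4 + 0.7x → x* = 11.2500.
The Pigouvian tax equals MEC at x*: 5.1 + 0.6×11.2500 = 11.8500.

tax = 11.9 per unit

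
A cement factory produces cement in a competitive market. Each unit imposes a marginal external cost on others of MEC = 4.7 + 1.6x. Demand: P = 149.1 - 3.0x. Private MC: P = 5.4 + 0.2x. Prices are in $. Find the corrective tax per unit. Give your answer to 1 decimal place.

Social marginal cost = private MC + MEC = 10.1 + 1.8x.
Set SMC = demand: 10.1 + 1.8x = 149.1 - 3.0x → x* = 28.9583.
The Pigouvian tax equals MEC at x*: 4.7 + 1.6×28.9583 = 51.0333.

tax = $51.0 per unit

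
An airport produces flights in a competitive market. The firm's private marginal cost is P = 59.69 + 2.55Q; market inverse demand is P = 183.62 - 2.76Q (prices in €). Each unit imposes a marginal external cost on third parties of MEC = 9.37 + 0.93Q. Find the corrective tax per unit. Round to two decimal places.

tax = €26.44 per unit

Social marginal cost = private MC + MEC = 69.06 + 3.48Q.
Set SMC = demand: 69.06 + 3.48Q = 183.62 - 2.76Q → Q* = 18.3590.
The Pigouvian tax equals MEC at Q*: 9.37 + 0.93×18.3590 = 26.4439.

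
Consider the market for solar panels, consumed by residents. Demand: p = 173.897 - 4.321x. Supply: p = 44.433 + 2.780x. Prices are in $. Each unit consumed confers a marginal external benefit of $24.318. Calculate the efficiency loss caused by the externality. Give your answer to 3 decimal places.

DWL = $41.640

Market equilibrium (private): 44.433 + 2.780x = 173.897 - 4.321x → x_m = 18.2318.
Social marginal benefit = demand + MEB = 198.215 - 4.321x.
Set SMB = MC: 198.215 - 4.321x = 44.433 + 2.780x → x* = 21.6564.
The welfare-loss triangle has base |x_m − x*| and height MEB(x_m) (the vertical gap between SMB and MC is zero at x* and MEB at x_m).
DWL = ½ × 3.4246 × 24.3180 = 41.6397.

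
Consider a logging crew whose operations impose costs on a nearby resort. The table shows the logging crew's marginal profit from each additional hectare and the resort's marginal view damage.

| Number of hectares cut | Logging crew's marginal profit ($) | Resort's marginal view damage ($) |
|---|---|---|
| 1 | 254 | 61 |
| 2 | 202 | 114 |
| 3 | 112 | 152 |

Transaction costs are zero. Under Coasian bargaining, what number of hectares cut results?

2

Bargaining reaches the level where marginal profit last exceeds marginal view damage.
That holds through level 2 (202 ≥ 114) but not at 3 (112 < 152).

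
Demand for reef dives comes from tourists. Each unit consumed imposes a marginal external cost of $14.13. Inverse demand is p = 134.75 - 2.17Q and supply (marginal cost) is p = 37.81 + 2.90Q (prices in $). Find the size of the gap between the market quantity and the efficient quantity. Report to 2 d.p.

Market equilibrium (private): 37.81 + 2.90Q = 134.75 - 2.17Q → Q_m = 19.1203.
Social marginal benefit = demand − MEC = 120.62 - 2.17Q.
Set SMB = MC: 120.62 - 2.17Q = 37.81 + 2.90Q → Q* = 16.3333.
Gap = |19.1203 − 16.3333| = 2.7870.

2.79 units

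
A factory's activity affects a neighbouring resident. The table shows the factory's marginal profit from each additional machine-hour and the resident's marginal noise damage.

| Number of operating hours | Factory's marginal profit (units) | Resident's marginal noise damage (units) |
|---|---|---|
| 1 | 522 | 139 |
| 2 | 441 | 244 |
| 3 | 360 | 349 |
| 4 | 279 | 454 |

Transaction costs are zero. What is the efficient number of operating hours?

3

Bargaining reaches the level where marginal profit last exceeds marginal noise damage.
That holds through level 3 (360 ≥ 349) but not at 4 (279 < 454).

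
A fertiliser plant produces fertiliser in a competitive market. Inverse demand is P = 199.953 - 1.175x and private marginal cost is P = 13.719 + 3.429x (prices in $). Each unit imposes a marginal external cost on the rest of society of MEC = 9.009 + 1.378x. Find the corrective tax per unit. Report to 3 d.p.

tax = $49.834 per unit

Social marginal cost = private MC + MEC = 22.728 + 4.807x.
Set SMC = demand: 22.728 + 4.807x = 199.953 - 1.175x → x* = 29.6264.
The Pigouvian tax equals MEC at x*: 9.009 + 1.378×29.6264 = 49.8342.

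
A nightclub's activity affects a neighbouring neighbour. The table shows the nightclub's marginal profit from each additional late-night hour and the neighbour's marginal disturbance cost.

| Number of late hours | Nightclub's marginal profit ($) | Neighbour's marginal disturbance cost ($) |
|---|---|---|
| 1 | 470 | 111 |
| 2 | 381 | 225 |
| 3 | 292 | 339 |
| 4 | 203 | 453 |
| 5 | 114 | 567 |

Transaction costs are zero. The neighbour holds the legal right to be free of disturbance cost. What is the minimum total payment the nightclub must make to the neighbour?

$336

Efficient level: marginal profit ≥ marginal disturbance cost through level 2, so k* = 2.
With the neighbour holding the right, the nightclub must at least compensate total damage at k*: 111 + 225 = 336.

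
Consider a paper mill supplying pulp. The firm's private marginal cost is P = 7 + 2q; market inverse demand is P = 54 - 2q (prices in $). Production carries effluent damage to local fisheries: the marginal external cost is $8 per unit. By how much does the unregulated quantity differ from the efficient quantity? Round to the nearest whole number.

Market equilibrium (private): 7 + 2q = 54 - 2q → q_m = 11.7500.
Social marginal cost = private MC + MEC = 15 + 2q.
Set SMC = demand: 15 + 2q = 54 - 2q → q* = 9.7500.
Gap = |11.7500 − 9.7500| = 2.0000.

2 units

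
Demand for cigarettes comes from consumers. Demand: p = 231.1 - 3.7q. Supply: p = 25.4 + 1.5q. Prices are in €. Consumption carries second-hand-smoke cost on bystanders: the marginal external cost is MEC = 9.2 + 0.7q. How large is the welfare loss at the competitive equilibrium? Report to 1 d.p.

DWL = €115.3

Market equilibrium (private): 25.4 + 1.5q = 231.1 - 3.7q → q_m = 39.5577.
Social marginal benefit = demand − MEC = 221.9 - 4.4q.
Set SMB = MC: 221.9 - 4.4q = 25.4 + 1.5q → q* = 33.3051.
The loss is the area between SMB and MC from q* to q_m; with linear curves that's a triangle of height MEC(q_m).
DWL = ½ × 6.2526 × 36.8904 = 115.3305.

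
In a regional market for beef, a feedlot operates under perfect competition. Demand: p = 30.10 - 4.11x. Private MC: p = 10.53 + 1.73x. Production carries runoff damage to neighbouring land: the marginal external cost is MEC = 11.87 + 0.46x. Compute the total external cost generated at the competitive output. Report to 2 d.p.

Market equilibrium (private): 10.53 + 1.73x = 30.10 - 4.11x → x_m = 3.3510.
Total external cost = ∫₀^{x_m} (11.87 + 0.46x) dx = 11.87×3.3510 + ½×0.46×3.3510² = 42.3591.

42.36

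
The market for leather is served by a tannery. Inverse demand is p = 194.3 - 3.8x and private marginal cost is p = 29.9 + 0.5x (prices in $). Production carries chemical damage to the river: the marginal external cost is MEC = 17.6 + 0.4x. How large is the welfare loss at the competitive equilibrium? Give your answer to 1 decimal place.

Market equilibrium (private): 29.9 + 0.5x = 194.3 - 3.8x → x_m = 38.2326.
Social marginal cost = private MC + MEC = 47.5 + 0.9x.
Set SMC = demand: 47.5 + 0.9x = 194.3 - 3.8x → x* = 31.2340.
The loss is the area between SMC and demand from x* to x_m; with linear curves that's a triangle of height MEC(x_m).
DWL = ½ × 6.9986 × 32.8930 = 115.1025.

DWL = $115.1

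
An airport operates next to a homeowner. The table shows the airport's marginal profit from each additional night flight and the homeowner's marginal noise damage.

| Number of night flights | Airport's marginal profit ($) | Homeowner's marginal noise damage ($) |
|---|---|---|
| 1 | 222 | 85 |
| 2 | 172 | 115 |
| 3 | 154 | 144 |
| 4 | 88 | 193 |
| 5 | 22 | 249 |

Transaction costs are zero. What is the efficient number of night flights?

3

Bargaining reaches the level where marginal profit last exceeds marginal noise damage.
That holds through level 3 (154 ≥ 144) but not at 4 (88 < 193).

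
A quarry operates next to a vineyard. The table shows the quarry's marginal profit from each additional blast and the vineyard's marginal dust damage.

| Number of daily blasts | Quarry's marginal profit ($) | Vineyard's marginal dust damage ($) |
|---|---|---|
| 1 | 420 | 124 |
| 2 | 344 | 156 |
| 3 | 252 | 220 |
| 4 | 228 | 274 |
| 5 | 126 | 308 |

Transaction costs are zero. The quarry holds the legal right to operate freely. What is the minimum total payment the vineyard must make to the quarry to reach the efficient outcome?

$354

Left alone the quarry would choose level 5 (marginal profit stays positive).
Efficient level: k* = 3 (marginal profit ≥ marginal dust damage through 3).
The vineyard must at least cover the quarry's forgone profit from cutting 5→3: 228 + 126 = 354.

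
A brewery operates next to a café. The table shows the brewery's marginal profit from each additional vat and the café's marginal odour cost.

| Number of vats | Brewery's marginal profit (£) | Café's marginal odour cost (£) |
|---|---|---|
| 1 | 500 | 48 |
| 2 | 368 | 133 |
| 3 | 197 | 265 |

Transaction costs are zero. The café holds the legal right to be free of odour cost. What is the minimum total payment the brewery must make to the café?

£181

Efficient level: marginal profit ≥ marginal odour cost through level 2, so k* = 2.
With the café holding the right, the brewery must at least compensate total damage at k*: 48 + 133 = 181.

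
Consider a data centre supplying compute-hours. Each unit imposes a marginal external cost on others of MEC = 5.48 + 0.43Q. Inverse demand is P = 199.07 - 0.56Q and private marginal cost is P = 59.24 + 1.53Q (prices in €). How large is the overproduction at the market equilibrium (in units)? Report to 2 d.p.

13.59 units

Market equilibrium (private): 59.24 + 1.53Q = 199.07 - 0.56Q → Q_m = 66.9043.
Social marginal cost = private MC + MEC = 64.72 + 1.96Q.
Set SMC = demand: 64.72 + 1.96Q = 199.07 - 0.56Q → Q* = 53.3135.
Gap = |66.9043 − 53.3135| = 13.5908.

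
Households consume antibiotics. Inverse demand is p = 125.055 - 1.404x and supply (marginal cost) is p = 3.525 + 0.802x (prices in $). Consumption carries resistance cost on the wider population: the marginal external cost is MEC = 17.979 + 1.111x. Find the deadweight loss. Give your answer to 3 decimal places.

Market equilibrium (private): 3.525 + 0.802x = 125.055 - 1.404x → x_m = 55.0907.
Social marginal benefit = demand − MEC = 107.076 - 2.515x.
Set SMB = MC: 107.076 - 2.515x = 3.525 + 0.802x → x* = 31.2183.
The loss is the area between SMB and MC from x* to x_m; with linear curves that's a triangle of height MEC(x_m).
DWL = ½ × 23.8724 × 79.1847 = 945.1644.

DWL = $945.164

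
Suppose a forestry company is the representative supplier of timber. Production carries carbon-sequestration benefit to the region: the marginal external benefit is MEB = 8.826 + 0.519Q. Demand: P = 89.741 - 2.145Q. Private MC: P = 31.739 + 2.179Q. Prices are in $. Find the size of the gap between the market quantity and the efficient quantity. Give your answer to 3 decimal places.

4.149 units

Market equilibrium (private): 31.739 + 2.179Q = 89.741 - 2.145Q → Q_m = 13.4140.
Social marginal cost = private MC − MEB = 22.913 + 1.660Q.
Set SMC = demand: 22.913 + 1.660Q = 89.741 - 2.145Q → Q* = 17.5632.
Gap = |13.4140 − 17.5632| = 4.1492.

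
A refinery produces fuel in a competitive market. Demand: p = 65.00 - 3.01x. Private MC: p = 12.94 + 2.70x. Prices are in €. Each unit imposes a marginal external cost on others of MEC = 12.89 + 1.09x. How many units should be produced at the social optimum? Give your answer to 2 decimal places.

x* = 5.76

Social marginal cost = private MC + MEC = 25.83 + 3.79x.
Set SMC = demand: 25.83 + 3.79x = 65.00 - 3.01x → x* = 5.7603.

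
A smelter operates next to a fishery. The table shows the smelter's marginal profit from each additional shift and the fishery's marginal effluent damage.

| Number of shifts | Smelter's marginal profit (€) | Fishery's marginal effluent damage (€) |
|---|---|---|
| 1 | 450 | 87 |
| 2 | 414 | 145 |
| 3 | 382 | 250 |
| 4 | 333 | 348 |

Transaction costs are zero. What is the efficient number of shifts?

Bargaining reaches the level where marginal profit last exceeds marginal effluent damage.
That holds through level 3 (382 ≥ 250) but not at 4 (333 < 348).

3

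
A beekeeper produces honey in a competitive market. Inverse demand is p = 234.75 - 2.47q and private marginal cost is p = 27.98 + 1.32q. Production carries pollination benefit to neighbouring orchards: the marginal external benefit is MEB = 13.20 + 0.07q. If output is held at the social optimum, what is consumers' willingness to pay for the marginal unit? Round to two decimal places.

P = 88.69

Social marginal cost = private MC − MEB = 14.78 + 1.25q.
Set SMC = demand: 14.78 + 1.25q = 234.75 - 2.47q → q* = 59.1317.
Consumer price on the demand curve at q*: 234.75 − 2.47×59.1317 = 88.6947.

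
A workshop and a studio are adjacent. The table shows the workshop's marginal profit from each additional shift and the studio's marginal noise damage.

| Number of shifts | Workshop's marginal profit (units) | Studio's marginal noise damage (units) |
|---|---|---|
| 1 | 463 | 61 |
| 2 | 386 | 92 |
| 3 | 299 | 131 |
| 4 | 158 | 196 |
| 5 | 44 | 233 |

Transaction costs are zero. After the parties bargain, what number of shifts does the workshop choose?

3

Bargaining reaches the level where marginal profit last exceeds marginal noise damage.
That holds through level 3 (299 ≥ 131) but not at 4 (158 < 196).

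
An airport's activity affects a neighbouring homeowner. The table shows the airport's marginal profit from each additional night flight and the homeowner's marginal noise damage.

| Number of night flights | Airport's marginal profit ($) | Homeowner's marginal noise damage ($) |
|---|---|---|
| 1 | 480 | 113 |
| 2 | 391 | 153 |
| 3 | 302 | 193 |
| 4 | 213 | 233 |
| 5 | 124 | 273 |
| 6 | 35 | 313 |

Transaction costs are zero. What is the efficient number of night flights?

Bargaining reaches the level where marginal profit last exceeds marginal noise damage.
That holds through level 3 (302 ≥ 193) but not at 4 (213 < 233).

3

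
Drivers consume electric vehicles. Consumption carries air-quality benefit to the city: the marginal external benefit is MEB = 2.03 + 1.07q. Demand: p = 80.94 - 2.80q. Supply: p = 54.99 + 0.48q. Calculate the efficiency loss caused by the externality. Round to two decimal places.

Market equilibrium (private): 54.99 + 0.48q = 80.94 - 2.80q → q_m = 7.9116.
Social marginal benefit = demand + MEB = 82.97 - 1.73q.
Set SMB = MC: 82.97 - 1.73q = 54.99 + 0.48q → q* = 12.6606.
The welfare-loss triangle has base |q_m − q*| and height MEB(q_m) (the vertical gap between SMB and MC is zero at q* and MEB at q_m).
DWL = ½ × 4.7490 × 10.4954 = 24.9213.

DWL = 24.92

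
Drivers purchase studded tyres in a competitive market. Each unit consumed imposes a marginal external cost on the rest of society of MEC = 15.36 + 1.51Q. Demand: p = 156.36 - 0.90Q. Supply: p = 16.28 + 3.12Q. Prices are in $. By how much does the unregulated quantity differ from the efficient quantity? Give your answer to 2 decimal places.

12.29 units

Market equilibrium (private): 16.28 + 3.12Q = 156.36 - 0.90Q → Q_m = 34.8458.
Social marginal benefit = demand − MEC = 141.00 - 2.41Q.
Set SMB = MC: 141.00 - 2.41Q = 16.28 + 3.12Q → Q* = 22.5533.
Gap = |34.8458 − 22.5533| = 12.2925.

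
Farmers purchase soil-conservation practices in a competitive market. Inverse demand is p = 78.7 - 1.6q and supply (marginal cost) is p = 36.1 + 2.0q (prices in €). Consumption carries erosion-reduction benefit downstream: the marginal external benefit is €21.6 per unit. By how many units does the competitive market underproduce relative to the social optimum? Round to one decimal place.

6.0 units

Market equilibrium (private): 36.1 + 2.0q = 78.7 - 1.6q → q_m = 11.8333.
Social marginal benefit = demand + MEB = 100.3 - 1.6q.
Set SMB = MC: 100.3 - 1.6q = 36.1 + 2.0q → q* = 17.8333.
Gap = |11.8333 − 17.8333| = 6.0000.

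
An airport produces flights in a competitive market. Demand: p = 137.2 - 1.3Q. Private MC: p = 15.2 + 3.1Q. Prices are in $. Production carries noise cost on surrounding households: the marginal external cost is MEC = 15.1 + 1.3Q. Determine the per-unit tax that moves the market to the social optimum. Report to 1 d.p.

tax = $39.5 per unit

Social marginal cost = private MC + MEC = 30.3 + 4.4Q.
Set SMC = demand: 30.3 + 4.4Q = 137.2 - 1.3Q → Q* = 18.7544.
The Pigouvian tax equals MEC at Q*: 15.1 + 1.3×18.7544 = 39.4807.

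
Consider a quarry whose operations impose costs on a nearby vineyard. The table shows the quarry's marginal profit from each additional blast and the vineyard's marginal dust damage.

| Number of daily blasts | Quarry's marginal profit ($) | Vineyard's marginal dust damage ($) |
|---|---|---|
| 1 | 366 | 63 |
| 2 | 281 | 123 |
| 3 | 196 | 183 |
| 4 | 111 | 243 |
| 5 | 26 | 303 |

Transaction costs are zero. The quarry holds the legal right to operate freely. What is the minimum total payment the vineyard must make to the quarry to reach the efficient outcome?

$137

Left alone the quarry would choose level 5 (marginal profit stays positive).
Efficient level: k* = 3 (marginal profit ≥ marginal dust damage through 3).
The vineyard must at least cover the quarry's forgone profit from cutting 5→3: 111 + 26 = 137.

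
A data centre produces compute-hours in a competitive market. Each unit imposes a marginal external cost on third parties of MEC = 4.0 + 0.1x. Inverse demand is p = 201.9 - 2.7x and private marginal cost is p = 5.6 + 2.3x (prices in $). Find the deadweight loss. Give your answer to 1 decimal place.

Market equilibrium (private): 5.6 + 2.3x = 201.9 - 2.7x → x_m = 39.2600.
Social marginal cost = private MC + MEC = 9.6 + 2.4x.
Set SMC = demand: 9.6 + 2.4x = 201.9 - 2.7x → x* = 37.7059.
Between x* and x_m the wedge SMC − demand runs linearly from 0 to MEC(x_m), so the loss is a triangle.
DWL = ½ × 1.5541 × 7.9260 = 6.1589.

DWL = $6.2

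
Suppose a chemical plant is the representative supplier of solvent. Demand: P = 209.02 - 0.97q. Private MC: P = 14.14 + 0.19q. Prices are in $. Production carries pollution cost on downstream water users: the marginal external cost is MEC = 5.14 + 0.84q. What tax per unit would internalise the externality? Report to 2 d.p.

tax = $84.83 per unit

Social marginal cost = private MC + MEC = 19.28 + 1.03q.
Set SMC = demand: 19.28 + 1.03q = 209.02 - 0.97q → q* = 94.8700.
The Pigouvian tax equals MEC at q*: 5.14 + 0.84×94.8700 = 84.8308.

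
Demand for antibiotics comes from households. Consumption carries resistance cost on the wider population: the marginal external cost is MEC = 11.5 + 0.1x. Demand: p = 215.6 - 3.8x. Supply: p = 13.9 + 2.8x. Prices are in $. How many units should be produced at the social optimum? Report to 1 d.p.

x* = 28.4

Social marginal benefit = demand − MEC = 204.1 - 3.9x.
Set SMB = MC: 204.1 - 3.9x = 13.9 + 2.8x → x* = 28.3881.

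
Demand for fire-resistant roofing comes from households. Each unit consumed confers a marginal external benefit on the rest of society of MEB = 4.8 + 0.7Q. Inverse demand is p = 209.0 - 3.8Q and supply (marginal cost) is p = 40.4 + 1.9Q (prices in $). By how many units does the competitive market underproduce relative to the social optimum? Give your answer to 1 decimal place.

Market equilibrium (private): 40.4 + 1.9Q = 209.0 - 3.8Q → Q_m = 29.5789.
Social marginal benefit = demand + MEB = 213.8 - 3.1Q.
Set SMB = MC: 213.8 - 3.1Q = 40.4 + 1.9Q → Q* = 34.6800.
Gap = |29.5789 − 34.6800| = 5.1011.

5.1 units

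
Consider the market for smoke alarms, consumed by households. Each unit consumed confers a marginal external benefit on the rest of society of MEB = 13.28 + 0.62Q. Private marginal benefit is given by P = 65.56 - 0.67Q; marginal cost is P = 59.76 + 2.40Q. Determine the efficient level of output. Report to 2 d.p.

Social marginal benefit = demand + MEB = 78.84 - 0.05Q.
Set SMB = MC: 78.84 - 0.05Q = 59.76 + 2.40Q → Q* = 7.7878.

Q* = 7.79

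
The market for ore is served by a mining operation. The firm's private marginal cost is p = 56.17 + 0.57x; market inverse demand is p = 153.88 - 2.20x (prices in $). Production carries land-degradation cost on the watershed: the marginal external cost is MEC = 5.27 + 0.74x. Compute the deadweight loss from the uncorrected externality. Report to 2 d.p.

Market equilibrium (private): 56.17 + 0.57x = 153.88 - 2.20x → x_m = 35.2744.
Social marginal cost = private MC + MEC = 61.44 + 1.31x.
Set SMC = demand: 61.44 + 1.31x = 153.88 - 2.20x → x* = 26.3362.
The welfare-loss triangle has base |x_m − x*| and height MEC(x_m) (the vertical gap between SMC and demand is zero at x* and MEC at x_m).
DWL = ½ × 8.9382 × 31.3730 = 140.2091.

DWL = $140.21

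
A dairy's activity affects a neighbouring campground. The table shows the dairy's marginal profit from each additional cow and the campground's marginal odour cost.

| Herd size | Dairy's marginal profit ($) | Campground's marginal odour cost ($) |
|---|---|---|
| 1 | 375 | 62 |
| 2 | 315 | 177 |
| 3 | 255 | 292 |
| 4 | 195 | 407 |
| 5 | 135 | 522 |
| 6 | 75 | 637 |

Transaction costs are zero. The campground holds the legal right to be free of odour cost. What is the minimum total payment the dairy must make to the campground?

$239

Efficient level: marginal profit ≥ marginal odour cost through level 2, so k* = 2.
With the campground holding the right, the dairy must at least compensate total damage at k*: 62 + 177 = 239.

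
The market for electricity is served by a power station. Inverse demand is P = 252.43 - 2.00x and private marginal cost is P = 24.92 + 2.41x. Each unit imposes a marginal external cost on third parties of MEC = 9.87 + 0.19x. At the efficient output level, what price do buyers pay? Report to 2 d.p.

P = 157.80

Social marginal cost = private MC + MEC = 34.79 + 2.60x.
Set SMC = demand: 34.79 + 2.60x = 252.43 - 2.00x → x* = 47.3130.
Consumer price on the demand curve at x*: 252.43 − 2.00×47.3130 = 157.8040.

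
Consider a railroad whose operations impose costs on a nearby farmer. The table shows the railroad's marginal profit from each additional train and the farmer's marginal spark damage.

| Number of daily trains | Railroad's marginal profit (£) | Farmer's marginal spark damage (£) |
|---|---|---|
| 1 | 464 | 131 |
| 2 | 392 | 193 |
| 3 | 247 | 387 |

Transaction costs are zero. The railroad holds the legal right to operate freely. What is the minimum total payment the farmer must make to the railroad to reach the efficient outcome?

Left alone the railroad would choose level 3 (marginal profit stays positive).
Efficient level: k* = 2 (marginal profit ≥ marginal spark damage through 2).
The farmer must at least cover the railroad's forgone profit from cutting 3→2: 247 = 247.

£247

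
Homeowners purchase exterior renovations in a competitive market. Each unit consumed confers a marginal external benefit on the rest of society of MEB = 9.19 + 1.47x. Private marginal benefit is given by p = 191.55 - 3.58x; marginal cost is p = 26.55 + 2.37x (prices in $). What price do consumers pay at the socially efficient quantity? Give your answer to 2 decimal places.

Social marginal benefit = demand + MEB = 200.74 - 2.11x.
Set SMB = MC: 200.74 - 2.11x = 26.55 + 2.37x → x* = 38.8817.
Consumer price on the demand curve at x*: 191.55 − 3.58×38.8817 = 52.3535.

P = $52.35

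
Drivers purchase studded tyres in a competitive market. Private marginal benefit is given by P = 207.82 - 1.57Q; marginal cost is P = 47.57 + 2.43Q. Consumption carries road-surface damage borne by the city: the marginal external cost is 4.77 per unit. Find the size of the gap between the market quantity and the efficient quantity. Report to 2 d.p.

Market equilibrium (private): 47.57 + 2.43Q = 207.82 - 1.57Q → Q_m = 40.0625.
Social marginal benefit = demand − MEC = 203.05 - 1.57Q.
Set SMB = MC: 203.05 - 1.57Q = 47.57 + 2.43Q → Q* = 38.8700.
Gap = |40.0625 − 38.8700| = 1.1925.

1.19 units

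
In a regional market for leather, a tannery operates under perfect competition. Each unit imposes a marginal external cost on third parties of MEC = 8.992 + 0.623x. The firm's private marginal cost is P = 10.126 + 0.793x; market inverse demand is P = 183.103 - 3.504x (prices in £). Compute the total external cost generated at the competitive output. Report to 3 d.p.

£866.758

Market equilibrium (private): 10.126 + 0.793x = 183.103 - 3.504x → x_m = 40.2553.
Total external cost = ∫₀^{x_m} (8.992 + 0.623x) dx = 8.992×40.2553 + ½×0.623×40.2553² = 866.7580.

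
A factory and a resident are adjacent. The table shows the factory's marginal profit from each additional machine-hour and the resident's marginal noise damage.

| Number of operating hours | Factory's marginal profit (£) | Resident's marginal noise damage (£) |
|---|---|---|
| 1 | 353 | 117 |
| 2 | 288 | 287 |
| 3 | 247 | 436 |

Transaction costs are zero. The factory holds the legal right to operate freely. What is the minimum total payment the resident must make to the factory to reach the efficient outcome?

Left alone the factory would choose level 3 (marginal profit stays positive).
Efficient level: k* = 2 (marginal profit ≥ marginal noise damage through 2).
The resident must at least cover the factory's forgone profit from cutting 3→2: 247 = 247.

£247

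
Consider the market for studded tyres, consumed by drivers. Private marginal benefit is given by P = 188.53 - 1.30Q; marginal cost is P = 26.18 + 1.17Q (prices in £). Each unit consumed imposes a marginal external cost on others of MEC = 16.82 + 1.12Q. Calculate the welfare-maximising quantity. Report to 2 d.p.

Q* = 40.54

Social marginal benefit = demand − MEC = 171.71 - 2.42Q.
Set SMB = MC: 171.71 - 2.42Q = 26.18 + 1.17Q → Q* = 40.5376.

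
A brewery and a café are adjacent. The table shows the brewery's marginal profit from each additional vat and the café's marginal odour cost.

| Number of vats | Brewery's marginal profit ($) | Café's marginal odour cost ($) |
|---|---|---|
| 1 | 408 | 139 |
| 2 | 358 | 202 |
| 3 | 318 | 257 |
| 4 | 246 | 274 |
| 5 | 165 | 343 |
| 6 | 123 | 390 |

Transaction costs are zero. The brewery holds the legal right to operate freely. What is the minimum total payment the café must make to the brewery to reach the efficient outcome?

Left alone the brewery would choose level 6 (marginal profit stays positive).
Efficient level: k* = 3 (marginal profit ≥ marginal odour cost through 3).
The café must at least cover the brewery's forgone profit from cutting 6→3: 246 + 165 + 123 = 534.

$534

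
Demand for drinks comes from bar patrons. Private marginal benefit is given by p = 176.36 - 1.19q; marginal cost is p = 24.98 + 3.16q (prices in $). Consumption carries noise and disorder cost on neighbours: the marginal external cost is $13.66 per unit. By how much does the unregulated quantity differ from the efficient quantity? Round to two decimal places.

Market equilibrium (private): 24.98 + 3.16q = 176.36 - 1.19q → q_m = 34.8000.
Social marginal benefit = demand − MEC = 162.70 - 1.19q.
Set SMB = MC: 162.70 - 1.19q = 24.98 + 3.16q → q* = 31.6598.
Gap = |34.8000 − 31.6598| = 3.1402.

3.14 units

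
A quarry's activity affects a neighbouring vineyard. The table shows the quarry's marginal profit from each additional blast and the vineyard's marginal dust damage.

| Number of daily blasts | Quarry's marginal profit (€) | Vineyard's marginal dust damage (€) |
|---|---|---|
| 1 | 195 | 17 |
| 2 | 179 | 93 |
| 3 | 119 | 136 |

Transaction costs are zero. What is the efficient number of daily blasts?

2

Bargaining reaches the level where marginal profit last exceeds marginal dust damage.
That holds through level 2 (179 ≥ 93) but not at 3 (119 < 136).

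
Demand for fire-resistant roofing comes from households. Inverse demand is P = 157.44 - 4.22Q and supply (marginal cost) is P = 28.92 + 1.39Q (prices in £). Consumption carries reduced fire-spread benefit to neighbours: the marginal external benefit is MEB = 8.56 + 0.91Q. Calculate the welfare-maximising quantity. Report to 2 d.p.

Social marginal benefit = demand + MEB = 166.00 - 3.31Q.
Set SMB = MC: 166.00 - 3.31Q = 28.92 + 1.39Q → Q* = 29.1660.

Q* = 29.17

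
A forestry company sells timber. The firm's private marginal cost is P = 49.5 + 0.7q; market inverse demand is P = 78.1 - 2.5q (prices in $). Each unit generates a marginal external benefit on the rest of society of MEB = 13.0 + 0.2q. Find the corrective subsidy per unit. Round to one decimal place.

Social marginal cost = private MC − MEB = 36.5 + 0.5q.
Set SMC = demand: 36.5 + 0.5q = 78.1 - 2.5q → q* = 13.8667.
The Pigouvian subsidy equals MEB at q*: 13.0 + 0.2×13.8667 = 15.7733.

subsidy = $15.8 per unit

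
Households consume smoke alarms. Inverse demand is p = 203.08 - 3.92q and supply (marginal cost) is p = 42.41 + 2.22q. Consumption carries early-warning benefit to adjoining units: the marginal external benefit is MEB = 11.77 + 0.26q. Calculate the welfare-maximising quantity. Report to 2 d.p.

Social marginal benefit = demand + MEB = 214.85 - 3.66q.
Set SMB = MC: 214.85 - 3.66q = 42.41 + 2.22q → q* = 29.3265.

q* = 29.33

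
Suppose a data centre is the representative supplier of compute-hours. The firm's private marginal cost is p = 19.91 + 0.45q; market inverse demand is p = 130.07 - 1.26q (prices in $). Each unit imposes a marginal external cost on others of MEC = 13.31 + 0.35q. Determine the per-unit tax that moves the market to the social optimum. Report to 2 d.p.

tax = $29.77 per unit

Social marginal cost = private MC + MEC = 33.22 + 0.80q.
Set SMC = demand: 33.22 + 0.80q = 130.07 - 1.26q → q* = 47.0146.
The Pigouvian tax equals MEC at q*: 13.31 + 0.35×47.0146 = 29.7651.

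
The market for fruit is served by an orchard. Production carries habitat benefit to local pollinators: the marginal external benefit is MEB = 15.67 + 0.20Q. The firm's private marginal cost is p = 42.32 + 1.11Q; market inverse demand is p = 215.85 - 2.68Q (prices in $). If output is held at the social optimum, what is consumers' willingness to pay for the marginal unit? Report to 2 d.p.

P = $74.61

Social marginal cost = private MC − MEB = 26.65 + 0.91Q.
Set SMC = demand: 26.65 + 0.91Q = 215.85 - 2.68Q → Q* = 52.7019.
Consumer price on the demand curve at Q*: 215.85 − 2.68×52.7019 = 74.6089.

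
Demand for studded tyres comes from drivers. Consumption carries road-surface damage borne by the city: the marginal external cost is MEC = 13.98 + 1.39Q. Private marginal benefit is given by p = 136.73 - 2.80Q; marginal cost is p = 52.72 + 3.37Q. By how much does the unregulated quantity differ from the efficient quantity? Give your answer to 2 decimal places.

4.35 units

Market equilibrium (private): 52.72 + 3.37Q = 136.73 - 2.80Q → Q_m = 13.6159.
Social marginal benefit = demand − MEC = 122.75 - 4.19Q.
Set SMB = MC: 122.75 - 4.19Q = 52.72 + 3.37Q → Q* = 9.2632.
Gap = |13.6159 − 9.2632| = 4.3527.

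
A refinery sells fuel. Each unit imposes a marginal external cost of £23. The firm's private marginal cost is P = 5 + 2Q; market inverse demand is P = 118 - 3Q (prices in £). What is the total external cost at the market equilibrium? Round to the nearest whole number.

£520

Market equilibrium (private): 5 + 2Q = 118 - 3Q → Q_m = 22.6000.
Total external cost = MEC × Q_m = 23 × 22.6000 = 519.8000.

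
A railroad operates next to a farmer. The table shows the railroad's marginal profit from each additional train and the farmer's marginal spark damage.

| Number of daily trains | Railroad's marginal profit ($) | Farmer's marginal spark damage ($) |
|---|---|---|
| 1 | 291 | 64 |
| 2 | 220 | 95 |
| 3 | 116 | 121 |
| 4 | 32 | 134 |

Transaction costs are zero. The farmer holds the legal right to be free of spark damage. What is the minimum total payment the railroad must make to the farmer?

$159

Efficient level: marginal profit ≥ marginal spark damage through level 2, so k* = 2.
With the farmer holding the right, the railroad must at least compensate total damage at k*: 64 + 95 = 159.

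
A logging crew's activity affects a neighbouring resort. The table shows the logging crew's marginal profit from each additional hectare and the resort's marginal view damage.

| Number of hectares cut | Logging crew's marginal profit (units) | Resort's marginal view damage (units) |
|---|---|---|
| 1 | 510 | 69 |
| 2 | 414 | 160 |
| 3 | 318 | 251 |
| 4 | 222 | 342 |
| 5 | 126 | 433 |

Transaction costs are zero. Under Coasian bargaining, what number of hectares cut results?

Bargaining reaches the level where marginal profit last exceeds marginal view damage.
That holds through level 3 (318 ≥ 251) but not at 4 (222 < 342).

3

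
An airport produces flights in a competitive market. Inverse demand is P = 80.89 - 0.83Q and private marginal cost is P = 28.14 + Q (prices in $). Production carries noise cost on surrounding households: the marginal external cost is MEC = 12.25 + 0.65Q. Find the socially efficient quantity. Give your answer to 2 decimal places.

Social marginal cost = private MC + MEC = 40.39 + 1.65Q.
Set SMC = demand: 40.39 + 1.65Q = 80.89 - 0.83Q → Q* = 16.3306.

Q* = 16.33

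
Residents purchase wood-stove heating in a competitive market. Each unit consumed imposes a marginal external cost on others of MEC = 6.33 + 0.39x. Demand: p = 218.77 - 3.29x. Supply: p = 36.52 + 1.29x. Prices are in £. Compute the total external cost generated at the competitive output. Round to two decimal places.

£560.66

Market equilibrium (private): 36.52 + 1.29x = 218.77 - 3.29x → x_m = 39.7926.
Total external cost = ∫₀^{x_m} (6.33 + 0.39x) dx = 6.33×39.7926 + ½×0.39×39.7926² = 560.6601.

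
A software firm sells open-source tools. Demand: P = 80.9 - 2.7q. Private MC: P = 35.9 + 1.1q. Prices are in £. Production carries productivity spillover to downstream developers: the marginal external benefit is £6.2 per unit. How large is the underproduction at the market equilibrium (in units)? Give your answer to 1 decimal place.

Market equilibrium (private): 35.9 + 1.1q = 80.9 - 2.7q → q_m = 11.8421.
Social marginal cost = private MC − MEB = 29.7 + 1.1q.
Set SMC = demand: 29.7 + 1.1q = 80.9 - 2.7q → q* = 13.4737.
Gap = |11.8421 − 13.4737| = 1.6316.

1.6 units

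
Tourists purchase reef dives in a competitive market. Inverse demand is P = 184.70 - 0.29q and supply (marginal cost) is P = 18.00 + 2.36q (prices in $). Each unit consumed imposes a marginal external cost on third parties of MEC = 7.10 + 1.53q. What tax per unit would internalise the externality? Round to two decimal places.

tax = $65.52 per unit

Social marginal benefit = demand − MEC = 177.60 - 1.82q.
Set SMB = MC: 177.60 - 1.82q = 18.00 + 2.36q → q* = 38.1818.
The Pigouvian tax equals MEC at q*: 7.10 + 1.53×38.1818 = 65.5182.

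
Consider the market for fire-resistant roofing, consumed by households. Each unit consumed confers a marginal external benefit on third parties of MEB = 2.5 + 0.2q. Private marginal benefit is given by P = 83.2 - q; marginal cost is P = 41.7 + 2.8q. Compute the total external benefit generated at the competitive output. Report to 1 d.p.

39.2

Market equilibrium (private): 41.7 + 2.8q = 83.2 - q → q_m = 10.9211.
Total external benefit = ∫₀^{q_m} (2.5 + 0.2q) dq = 2.5×10.9211 + ½×0.2×10.9211² = 39.2298.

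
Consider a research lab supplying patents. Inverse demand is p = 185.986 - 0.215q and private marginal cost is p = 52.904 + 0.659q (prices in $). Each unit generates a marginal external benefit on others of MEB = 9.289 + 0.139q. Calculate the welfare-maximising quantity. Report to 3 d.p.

q* = 193.702

Social marginal cost = private MC − MEB = 43.615 + 0.520q.
Set SMC = demand: 43.615 + 0.520q = 185.986 - 0.215q → q* = 193.7020.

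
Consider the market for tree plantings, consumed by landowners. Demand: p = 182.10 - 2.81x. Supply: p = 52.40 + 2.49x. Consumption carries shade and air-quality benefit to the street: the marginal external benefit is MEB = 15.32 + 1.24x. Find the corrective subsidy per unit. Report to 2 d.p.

subsidy = 59.61 per unit

Social marginal benefit = demand + MEB = 197.42 - 1.57x.
Set SMB = MC: 197.42 - 1.57x = 52.40 + 2.49x → x* = 35.7192.
The Pigouvian subsidy equals MEB at x*: 15.32 + 1.24×35.7192 = 59.6118.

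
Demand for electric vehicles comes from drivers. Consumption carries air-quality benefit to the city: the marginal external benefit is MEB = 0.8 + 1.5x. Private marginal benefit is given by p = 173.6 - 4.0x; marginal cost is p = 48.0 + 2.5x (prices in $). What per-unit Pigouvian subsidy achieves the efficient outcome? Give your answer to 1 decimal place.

subsidy = $38.7 per unit

Social marginal benefit = demand + MEB = 174.4 - 2.5x.
Set SMB = MC: 174.4 - 2.5x = 48.0 + 2.5x → x* = 25.2800.
The Pigouvian subsidy equals MEB at x*: 0.8 + 1.5×25.2800 = 38.7200.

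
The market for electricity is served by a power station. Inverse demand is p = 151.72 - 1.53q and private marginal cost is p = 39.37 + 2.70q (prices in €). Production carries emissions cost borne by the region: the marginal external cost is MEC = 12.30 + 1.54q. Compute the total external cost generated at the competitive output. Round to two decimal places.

Market equilibrium (private): 39.37 + 2.70q = 151.72 - 1.53q → q_m = 26.5603.
Total external cost = ∫₀^{q_m} (12.30 + 1.54q) dq = 12.30×26.5603 + ½×1.54×26.5603² = 869.8878.

€869.89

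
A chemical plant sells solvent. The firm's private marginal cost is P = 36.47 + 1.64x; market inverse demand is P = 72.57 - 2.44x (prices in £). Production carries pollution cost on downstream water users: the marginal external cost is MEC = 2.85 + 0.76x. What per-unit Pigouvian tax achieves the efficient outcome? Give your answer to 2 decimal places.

tax = £8.07 per unit

Social marginal cost = private MC + MEC = 39.32 + 2.40x.
Set SMC = demand: 39.32 + 2.40x = 72.57 - 2.44x → x* = 6.8698.
The Pigouvian tax equals MEC at x*: 2.85 + 0.76×6.8698 = 8.0710.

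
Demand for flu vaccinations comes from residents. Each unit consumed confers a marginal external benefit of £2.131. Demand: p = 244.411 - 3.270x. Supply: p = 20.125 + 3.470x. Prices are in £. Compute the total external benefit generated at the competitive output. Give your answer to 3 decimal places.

£70.913

Market equilibrium (private): 20.125 + 3.470x = 244.411 - 3.270x → x_m = 33.2769.
Total external benefit = MEB × x_m = 2.131 × 33.2769 = 70.9131.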